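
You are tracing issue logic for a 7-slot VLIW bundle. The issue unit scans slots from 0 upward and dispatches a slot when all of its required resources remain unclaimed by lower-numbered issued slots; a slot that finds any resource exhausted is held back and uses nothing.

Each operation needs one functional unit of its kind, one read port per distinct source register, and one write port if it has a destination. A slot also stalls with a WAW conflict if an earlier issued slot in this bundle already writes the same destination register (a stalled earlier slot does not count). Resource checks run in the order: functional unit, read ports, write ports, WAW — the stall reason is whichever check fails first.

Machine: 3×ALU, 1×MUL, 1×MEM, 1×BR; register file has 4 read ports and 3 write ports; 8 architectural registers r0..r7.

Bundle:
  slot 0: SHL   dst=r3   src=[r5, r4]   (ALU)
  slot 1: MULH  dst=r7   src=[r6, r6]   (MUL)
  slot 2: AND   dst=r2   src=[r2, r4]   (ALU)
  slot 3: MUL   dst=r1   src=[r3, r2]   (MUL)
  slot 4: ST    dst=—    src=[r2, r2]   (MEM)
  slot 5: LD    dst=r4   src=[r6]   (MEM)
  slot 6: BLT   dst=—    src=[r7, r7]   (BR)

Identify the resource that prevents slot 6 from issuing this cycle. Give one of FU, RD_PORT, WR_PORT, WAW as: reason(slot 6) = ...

#0 ALU src=r5,r4 dispatched  <A:2 Mu:1 Ld:1 B:1 rd:2 wr:2>
#1 MUL src=r6,r6 dispatched  <A:2 Mu:0 Ld:1 B:1 rd:1 wr:1>
#2 ALU src=r2,r4 held:RD_PORT  <A:2 Mu:0 Ld:1 B:1 rd:1 wr:1>
#3 MUL src=r3,r2 held:FU  <A:2 Mu:0 Ld:1 B:1 rd:1 wr:1>
#4 MEM src=r2,r2 dispatched  <A:2 Mu:0 Ld:0 B:1 rd:0 wr:1>
#5 MEM src=r6 held:FU  <A:2 Mu:0 Ld:0 B:1 rd:0 wr:1>
#6 BR src=r7,r7 held:RD_PORT  <A:2 Mu:0 Ld:0 B:1 rd:0 wr:1>

reason(slot 6) = RD_PORT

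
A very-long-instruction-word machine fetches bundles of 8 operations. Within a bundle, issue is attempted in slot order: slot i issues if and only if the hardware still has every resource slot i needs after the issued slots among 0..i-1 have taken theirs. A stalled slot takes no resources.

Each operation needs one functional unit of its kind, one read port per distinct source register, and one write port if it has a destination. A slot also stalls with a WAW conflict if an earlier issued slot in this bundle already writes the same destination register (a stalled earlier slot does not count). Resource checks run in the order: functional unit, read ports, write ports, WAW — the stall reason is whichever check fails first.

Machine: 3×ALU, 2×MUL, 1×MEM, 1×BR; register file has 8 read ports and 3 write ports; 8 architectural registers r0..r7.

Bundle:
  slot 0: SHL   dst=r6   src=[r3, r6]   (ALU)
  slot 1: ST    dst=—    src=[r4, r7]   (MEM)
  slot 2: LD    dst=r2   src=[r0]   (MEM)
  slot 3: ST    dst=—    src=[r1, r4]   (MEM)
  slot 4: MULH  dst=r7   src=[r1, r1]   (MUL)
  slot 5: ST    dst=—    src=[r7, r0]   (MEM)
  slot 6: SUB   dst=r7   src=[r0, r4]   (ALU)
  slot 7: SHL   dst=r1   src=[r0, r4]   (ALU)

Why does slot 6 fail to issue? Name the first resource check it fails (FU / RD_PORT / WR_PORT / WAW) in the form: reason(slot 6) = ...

reason(slot 6) = WAW

slot 0 (ALU): ISSUE — free A2,Mu2,Ld1,B1 rp6 wp2
slot 1 (MEM): ISSUE — free A2,Mu2,Ld0,B1 rp4 wp2
slot 2 (MEM): stall FU — free A2,Mu2,Ld0,B1 rp4 wp2
slot 3 (MEM): stall FU — free A2,Mu2,Ld0,B1 rp4 wp2
slot 4 (MUL): ISSUE — free A2,Mu1,Ld0,B1 rp3 wp1
slot 5 (MEM): stall FU — free A2,Mu1,Ld0,B1 rp3 wp1
slot 6 (ALU): stall WAW — free A2,Mu1,Ld0,B1 rp3 wp1
slot 7 (ALU): ISSUE — free A1,Mu1,Ld0,B1 rp1 wp0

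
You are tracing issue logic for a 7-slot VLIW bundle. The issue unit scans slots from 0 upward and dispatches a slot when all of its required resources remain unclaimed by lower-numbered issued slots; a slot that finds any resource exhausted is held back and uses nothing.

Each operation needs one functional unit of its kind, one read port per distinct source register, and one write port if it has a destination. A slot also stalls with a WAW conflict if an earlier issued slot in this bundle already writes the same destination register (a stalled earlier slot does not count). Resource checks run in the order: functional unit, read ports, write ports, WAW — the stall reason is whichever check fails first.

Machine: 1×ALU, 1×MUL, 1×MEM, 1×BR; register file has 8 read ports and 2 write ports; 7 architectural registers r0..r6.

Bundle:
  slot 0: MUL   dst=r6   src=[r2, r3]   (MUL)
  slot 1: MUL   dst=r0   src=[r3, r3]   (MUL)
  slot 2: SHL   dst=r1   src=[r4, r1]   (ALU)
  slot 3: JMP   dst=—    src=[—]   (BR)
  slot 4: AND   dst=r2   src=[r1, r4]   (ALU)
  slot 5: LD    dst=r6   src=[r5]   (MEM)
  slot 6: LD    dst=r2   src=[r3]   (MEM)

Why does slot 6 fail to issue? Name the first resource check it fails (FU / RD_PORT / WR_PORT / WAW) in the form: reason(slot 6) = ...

reason(slot 6) = WR_PORT

#0 MUL src=r2,r3 dispatched  <A:1 Mu:0 Ld:1 B:1 rd:6 wr:1>
#1 MUL src=r3,r3 held:FU  <A:1 Mu:0 Ld:1 B:1 rd:6 wr:1>
#2 ALU src=r4,r1 dispatched  <A:0 Mu:0 Ld:1 B:1 rd:4 wr:0>
#3 BR src=- dispatched  <A:0 Mu:0 Ld:1 B:0 rd:4 wr:0>
#4 ALU src=r1,r4 held:FU  <A:0 Mu:0 Ld:1 B:0 rd:4 wr:0>
#5 MEM src=r5 held:WR_PORT  <A:0 Mu:0 Ld:1 B:0 rd:4 wr:0>
#6 MEM src=r3 held:WR_PORT  <A:0 Mu:0 Ld:1 B:0 rd:4 wr:0>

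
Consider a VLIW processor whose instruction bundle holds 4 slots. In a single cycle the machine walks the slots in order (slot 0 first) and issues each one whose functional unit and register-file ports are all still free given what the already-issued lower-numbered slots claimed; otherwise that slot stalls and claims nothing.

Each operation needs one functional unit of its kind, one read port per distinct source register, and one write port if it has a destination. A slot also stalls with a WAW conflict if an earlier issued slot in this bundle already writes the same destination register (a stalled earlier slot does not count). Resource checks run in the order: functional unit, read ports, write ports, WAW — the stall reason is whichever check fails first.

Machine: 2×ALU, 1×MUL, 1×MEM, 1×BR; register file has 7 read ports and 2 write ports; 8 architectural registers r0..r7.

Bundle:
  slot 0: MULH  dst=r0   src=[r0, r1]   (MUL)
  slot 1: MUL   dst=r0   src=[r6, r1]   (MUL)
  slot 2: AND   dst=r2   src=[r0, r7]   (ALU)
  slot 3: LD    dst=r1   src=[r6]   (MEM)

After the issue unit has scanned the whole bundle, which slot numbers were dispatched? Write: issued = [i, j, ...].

slot 0 (MUL): ISSUE — free A2,Mu0,Ld1,B1 rp5 wp1
slot 1 (MUL): stall FU — free A2,Mu0,Ld1,B1 rp5 wp1
slot 2 (ALU): ISSUE — free A1,Mu0,Ld1,B1 rp3 wp0
slot 3 (MEM): stall WR_PORT — free A1,Mu0,Ld1,B1 rp3 wp0

issued = [0, 2]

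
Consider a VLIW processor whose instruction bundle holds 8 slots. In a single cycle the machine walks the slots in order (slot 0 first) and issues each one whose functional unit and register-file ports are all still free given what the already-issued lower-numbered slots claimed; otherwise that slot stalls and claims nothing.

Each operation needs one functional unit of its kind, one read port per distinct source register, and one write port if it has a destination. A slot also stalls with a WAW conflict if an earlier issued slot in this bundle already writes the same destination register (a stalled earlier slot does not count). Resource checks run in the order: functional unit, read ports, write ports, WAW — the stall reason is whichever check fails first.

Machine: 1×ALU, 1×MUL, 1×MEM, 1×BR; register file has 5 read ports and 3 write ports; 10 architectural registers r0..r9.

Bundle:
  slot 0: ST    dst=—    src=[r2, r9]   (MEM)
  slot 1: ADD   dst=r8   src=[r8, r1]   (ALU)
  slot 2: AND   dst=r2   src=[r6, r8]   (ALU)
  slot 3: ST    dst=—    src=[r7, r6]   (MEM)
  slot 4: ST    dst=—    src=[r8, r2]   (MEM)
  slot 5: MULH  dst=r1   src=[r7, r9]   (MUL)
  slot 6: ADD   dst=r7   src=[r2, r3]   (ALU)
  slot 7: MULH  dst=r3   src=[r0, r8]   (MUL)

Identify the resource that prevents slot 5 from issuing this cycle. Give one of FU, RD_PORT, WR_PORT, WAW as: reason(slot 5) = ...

reason(slot 5) = RD_PORT

slot 0 (MEM): ISSUE — free A1,Mu1,Ld0,B1 rp3 wp3
slot 1 (ALU): ISSUE — free A0,Mu1,Ld0,B1 rp1 wp2
slot 2 (ALU): stall FU — free A0,Mu1,Ld0,B1 rp1 wp2
slot 3 (MEM): stall FU — free A0,Mu1,Ld0,B1 rp1 wp2
slot 4 (MEM): stall FU — free A0,Mu1,Ld0,B1 rp1 wp2
slot 5 (MUL): stall RD_PORT — free A0,Mu1,Ld0,B1 rp1 wp2
slot 6 (ALU): stall FU — free A0,Mu1,Ld0,B1 rp1 wp2
slot 7 (MUL): stall RD_PORT — free A0,Mu1,Ld0,B1 rp1 wp2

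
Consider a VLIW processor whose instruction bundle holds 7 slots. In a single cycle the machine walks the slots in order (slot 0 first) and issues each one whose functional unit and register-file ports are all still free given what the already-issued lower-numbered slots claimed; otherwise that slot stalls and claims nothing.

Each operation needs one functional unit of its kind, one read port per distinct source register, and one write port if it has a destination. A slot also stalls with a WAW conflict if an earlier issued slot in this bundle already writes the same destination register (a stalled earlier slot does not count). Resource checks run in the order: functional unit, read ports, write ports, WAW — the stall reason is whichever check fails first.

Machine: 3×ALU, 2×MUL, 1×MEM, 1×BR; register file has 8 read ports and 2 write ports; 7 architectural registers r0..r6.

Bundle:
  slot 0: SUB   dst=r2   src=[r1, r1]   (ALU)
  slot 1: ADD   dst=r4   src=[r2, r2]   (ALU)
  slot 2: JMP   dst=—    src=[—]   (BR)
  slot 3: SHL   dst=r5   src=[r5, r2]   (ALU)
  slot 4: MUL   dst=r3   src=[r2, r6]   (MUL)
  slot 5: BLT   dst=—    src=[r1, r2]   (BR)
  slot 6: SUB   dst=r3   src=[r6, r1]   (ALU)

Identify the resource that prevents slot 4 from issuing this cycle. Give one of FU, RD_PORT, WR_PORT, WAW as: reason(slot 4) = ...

slot 0 (ALU): ISSUE — free A2,Mu2,Ld1,B1 rp7 wp1
slot 1 (ALU): ISSUE — free A1,Mu2,Ld1,B1 rp6 wp0
slot 2 (BR): ISSUE — free A1,Mu2,Ld1,B0 rp6 wp0
slot 3 (ALU): stall WR_PORT — free A1,Mu2,Ld1,B0 rp6 wp0
slot 4 (MUL): stall WR_PORT — free A1,Mu2,Ld1,B0 rp6 wp0
slot 5 (BR): stall FU — free A1,Mu2,Ld1,B0 rp6 wp0
slot 6 (ALU): stall WR_PORT — free A1,Mu2,Ld1,B0 rp6 wp0

reason(slot 4) = WR_PORT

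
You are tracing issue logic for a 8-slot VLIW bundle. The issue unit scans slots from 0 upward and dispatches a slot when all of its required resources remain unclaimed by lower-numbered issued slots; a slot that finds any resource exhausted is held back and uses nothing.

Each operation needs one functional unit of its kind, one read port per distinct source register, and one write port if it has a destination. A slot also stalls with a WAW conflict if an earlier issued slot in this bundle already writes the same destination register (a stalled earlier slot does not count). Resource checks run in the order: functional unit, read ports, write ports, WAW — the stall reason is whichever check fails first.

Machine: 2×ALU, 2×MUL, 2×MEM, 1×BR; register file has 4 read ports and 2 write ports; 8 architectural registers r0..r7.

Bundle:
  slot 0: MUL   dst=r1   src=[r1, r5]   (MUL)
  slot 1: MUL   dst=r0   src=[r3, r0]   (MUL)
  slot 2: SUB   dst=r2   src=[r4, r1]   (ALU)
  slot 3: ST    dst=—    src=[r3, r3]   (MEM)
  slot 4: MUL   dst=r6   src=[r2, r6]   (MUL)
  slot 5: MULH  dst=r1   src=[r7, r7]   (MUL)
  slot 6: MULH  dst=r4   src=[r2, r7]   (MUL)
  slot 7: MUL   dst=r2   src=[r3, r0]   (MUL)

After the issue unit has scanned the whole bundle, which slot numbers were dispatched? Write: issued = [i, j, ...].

#0 MUL src=r1,r5 dispatched  <A:2 Mu:1 Ld:2 B:1 rd:2 wr:1>
#1 MUL src=r3,r0 dispatched  <A:2 Mu:0 Ld:2 B:1 rd:0 wr:0>
#2 ALU src=r4,r1 held:RD_PORT  <A:2 Mu:0 Ld:2 B:1 rd:0 wr:0>
#3 MEM src=r3,r3 held:RD_PORT  <A:2 Mu:0 Ld:2 B:1 rd:0 wr:0>
#4 MUL src=r2,r6 held:FU  <A:2 Mu:0 Ld:2 B:1 rd:0 wr:0>
#5 MUL src=r7,r7 held:FU  <A:2 Mu:0 Ld:2 B:1 rd:0 wr:0>
#6 MUL src=r2,r7 held:FU  <A:2 Mu:0 Ld:2 B:1 rd:0 wr:0>
#7 MUL src=r3,r0 held:FU  <A:2 Mu:0 Ld:2 B:1 rd:0 wr:0>

issued = [0, 1]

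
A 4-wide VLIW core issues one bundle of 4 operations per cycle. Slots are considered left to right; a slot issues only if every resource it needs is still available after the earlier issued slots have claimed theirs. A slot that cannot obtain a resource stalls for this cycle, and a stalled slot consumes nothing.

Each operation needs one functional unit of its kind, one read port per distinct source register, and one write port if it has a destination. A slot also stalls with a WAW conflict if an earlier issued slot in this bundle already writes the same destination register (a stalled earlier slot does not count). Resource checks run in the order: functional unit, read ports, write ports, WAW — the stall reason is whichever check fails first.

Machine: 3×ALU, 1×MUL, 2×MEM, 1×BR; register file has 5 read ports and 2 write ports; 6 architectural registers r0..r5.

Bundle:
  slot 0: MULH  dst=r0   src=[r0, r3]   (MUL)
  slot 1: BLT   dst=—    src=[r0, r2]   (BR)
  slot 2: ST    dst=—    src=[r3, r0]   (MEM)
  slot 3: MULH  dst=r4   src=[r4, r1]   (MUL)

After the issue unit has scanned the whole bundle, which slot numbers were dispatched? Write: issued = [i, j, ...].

  0. MUL→r0 ⇒ go  {3A/0Mu/2Ld/1B | 3r 1w}
  1. BR ⇒ go  {3A/0Mu/2Ld/0B | 1r 1w}
  2. MEM ⇒ no(RD_PORT)  {3A/0Mu/2Ld/0B | 1r 1w}
  3. MUL→r4 ⇒ no(FU)  {3A/0Mu/2Ld/0B | 1r 1w}

issued = [0, 1]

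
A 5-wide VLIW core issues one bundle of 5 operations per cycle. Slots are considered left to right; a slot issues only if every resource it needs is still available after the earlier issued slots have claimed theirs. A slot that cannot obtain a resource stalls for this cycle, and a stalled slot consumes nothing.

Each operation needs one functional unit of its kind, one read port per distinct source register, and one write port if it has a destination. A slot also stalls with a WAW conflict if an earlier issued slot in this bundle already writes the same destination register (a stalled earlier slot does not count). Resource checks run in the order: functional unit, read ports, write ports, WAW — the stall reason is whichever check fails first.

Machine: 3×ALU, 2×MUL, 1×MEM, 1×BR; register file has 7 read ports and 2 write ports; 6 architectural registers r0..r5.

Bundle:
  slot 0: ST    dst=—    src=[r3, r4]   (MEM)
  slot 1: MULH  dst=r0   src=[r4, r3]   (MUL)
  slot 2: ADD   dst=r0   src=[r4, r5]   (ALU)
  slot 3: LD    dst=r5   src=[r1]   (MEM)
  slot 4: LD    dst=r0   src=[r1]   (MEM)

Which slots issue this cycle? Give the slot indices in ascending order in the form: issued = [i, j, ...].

[0] MEM needs rd=2 wr=0: ok; after: ALU=3 MUL=2 MEM=0 BR=1, R=5, W=2
[1] MUL needs rd=2 wr=1: ok; after: ALU=3 MUL=1 MEM=0 BR=1, R=3, W=1
[2] ALU needs rd=2 wr=1: WAW; after: ALU=3 MUL=1 MEM=0 BR=1, R=3, W=1
[3] MEM needs rd=1 wr=1: FU; after: ALU=3 MUL=1 MEM=0 BR=1, R=3, W=1
[4] MEM needs rd=1 wr=1: FU; after: ALU=3 MUL=1 MEM=0 BR=1, R=3, W=1

issued = [0, 1]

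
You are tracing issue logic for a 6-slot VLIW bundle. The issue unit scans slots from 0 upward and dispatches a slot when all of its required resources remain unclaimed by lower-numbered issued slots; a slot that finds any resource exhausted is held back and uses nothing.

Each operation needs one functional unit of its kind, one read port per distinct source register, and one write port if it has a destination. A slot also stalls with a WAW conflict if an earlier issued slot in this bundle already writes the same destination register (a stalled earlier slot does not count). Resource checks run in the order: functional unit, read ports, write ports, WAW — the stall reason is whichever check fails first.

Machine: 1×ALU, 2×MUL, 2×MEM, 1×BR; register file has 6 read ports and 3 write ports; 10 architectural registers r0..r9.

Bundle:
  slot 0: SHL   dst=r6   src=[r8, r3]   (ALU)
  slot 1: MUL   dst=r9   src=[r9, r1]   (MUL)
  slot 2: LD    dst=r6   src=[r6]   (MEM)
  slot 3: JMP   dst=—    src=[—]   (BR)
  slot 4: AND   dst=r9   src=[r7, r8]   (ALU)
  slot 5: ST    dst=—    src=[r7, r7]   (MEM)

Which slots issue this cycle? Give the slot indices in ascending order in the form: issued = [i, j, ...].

issued = [0, 1, 3, 5]

  0. ALU→r6 ⇒ go  {0A/2Mu/2Ld/1B | 4r 2w}
  1. MUL→r9 ⇒ go  {0A/1Mu/2Ld/1B | 2r 1w}
  2. MEM→r6 ⇒ no(WAW)  {0A/1Mu/2Ld/1B | 2r 1w}
  3. BR ⇒ go  {0A/1Mu/2Ld/0B | 2r 1w}
  4. ALU→r9 ⇒ no(FU)  {0A/1Mu/2Ld/0B | 2r 1w}
  5. MEM ⇒ go  {0A/1Mu/1Ld/0B | 1r 1w}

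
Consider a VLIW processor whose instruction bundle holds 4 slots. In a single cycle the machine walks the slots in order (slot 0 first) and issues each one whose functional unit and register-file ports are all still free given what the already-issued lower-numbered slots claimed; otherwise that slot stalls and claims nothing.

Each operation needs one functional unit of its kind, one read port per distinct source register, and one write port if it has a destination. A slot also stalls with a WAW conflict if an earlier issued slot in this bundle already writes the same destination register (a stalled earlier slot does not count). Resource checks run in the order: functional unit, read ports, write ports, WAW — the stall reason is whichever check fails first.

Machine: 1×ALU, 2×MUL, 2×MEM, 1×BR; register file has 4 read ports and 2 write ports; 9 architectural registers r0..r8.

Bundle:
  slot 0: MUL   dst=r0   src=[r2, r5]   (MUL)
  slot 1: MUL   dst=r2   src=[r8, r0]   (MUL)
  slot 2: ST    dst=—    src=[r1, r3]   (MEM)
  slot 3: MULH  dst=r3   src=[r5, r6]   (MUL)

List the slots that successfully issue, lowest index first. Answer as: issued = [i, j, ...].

issued = [0, 1]

  0. MUL→r0 ⇒ go  {1A/1Mu/2Ld/1B | 2r 1w}
  1. MUL→r2 ⇒ go  {1A/0Mu/2Ld/1B | 0r 0w}
  2. MEM ⇒ no(RD_PORT)  {1A/0Mu/2Ld/1B | 0r 0w}
  3. MUL→r3 ⇒ no(FU)  {1A/0Mu/2Ld/1B | 0r 0w}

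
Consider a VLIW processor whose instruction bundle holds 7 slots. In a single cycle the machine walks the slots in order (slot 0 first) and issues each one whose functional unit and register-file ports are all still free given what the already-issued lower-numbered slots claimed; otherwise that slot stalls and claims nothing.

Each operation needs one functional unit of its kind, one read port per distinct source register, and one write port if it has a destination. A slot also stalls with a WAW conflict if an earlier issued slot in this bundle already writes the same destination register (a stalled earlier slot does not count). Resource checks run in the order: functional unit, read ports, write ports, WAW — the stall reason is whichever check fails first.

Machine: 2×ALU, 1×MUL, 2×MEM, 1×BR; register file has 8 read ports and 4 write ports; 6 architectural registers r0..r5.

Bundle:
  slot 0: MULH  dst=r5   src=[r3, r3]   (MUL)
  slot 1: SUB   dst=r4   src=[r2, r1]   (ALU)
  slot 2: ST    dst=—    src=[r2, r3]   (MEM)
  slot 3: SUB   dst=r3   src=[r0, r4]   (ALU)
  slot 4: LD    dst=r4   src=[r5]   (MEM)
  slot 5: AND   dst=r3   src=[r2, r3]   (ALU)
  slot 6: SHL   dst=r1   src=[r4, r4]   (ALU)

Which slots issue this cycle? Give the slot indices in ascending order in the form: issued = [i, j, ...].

issued = [0, 1, 2, 3]

(0) want 1×MUL +1rd +1wr — yes → AL2|MU0|ME2|BR1|rd7|wr3
(1) want 1×ALU +2rd +1wr — yes → AL1|MU0|ME2|BR1|rd5|wr2
(2) want 1×MEM +2rd +0wr — yes → AL1|MU0|ME1|BR1|rd3|wr2
(3) want 1×ALU +2rd +1wr — yes → AL0|MU0|ME1|BR1|rd1|wr1
(4) want 1×MEM +1rd +1wr — WAW → AL0|MU0|ME1|BR1|rd1|wr1
(5) want 1×ALU +2rd +1wr — FU → AL0|MU0|ME1|BR1|rd1|wr1
(6) want 1×ALU +1rd +1wr — FU → AL0|MU0|ME1|BR1|rd1|wr1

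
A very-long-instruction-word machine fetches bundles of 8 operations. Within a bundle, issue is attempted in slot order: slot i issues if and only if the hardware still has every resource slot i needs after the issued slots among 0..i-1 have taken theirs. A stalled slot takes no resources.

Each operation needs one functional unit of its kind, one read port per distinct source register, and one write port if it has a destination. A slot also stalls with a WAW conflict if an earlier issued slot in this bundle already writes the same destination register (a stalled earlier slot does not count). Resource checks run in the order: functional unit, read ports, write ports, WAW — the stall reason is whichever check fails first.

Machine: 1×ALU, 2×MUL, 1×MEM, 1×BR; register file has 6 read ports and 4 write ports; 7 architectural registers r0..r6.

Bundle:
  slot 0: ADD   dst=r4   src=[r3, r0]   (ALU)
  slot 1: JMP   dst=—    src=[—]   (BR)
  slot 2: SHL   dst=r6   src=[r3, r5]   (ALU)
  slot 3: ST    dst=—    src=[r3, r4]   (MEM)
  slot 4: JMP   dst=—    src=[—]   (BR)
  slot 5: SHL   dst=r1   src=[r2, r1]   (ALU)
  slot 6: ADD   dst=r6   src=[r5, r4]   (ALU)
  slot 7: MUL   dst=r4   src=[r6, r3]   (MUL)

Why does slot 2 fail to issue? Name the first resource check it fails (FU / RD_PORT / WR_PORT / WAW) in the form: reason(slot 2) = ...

reason(slot 2) = FU

slot 0 (ALU): ISSUE — free A0,Mu2,Ld1,B1 rp4 wp3
slot 1 (BR): ISSUE — free A0,Mu2,Ld1,B0 rp4 wp3
slot 2 (ALU): stall FU — free A0,Mu2,Ld1,B0 rp4 wp3
slot 3 (MEM): ISSUE — free A0,Mu2,Ld0,B0 rp2 wp3
slot 4 (BR): stall FU — free A0,Mu2,Ld0,B0 rp2 wp3
slot 5 (ALU): stall FU — free A0,Mu2,Ld0,B0 rp2 wp3
slot 6 (ALU): stall FU — free A0,Mu2,Ld0,B0 rp2 wp3
slot 7 (MUL): stall WAW — free A0,Mu2,Ld0,B0 rp2 wp3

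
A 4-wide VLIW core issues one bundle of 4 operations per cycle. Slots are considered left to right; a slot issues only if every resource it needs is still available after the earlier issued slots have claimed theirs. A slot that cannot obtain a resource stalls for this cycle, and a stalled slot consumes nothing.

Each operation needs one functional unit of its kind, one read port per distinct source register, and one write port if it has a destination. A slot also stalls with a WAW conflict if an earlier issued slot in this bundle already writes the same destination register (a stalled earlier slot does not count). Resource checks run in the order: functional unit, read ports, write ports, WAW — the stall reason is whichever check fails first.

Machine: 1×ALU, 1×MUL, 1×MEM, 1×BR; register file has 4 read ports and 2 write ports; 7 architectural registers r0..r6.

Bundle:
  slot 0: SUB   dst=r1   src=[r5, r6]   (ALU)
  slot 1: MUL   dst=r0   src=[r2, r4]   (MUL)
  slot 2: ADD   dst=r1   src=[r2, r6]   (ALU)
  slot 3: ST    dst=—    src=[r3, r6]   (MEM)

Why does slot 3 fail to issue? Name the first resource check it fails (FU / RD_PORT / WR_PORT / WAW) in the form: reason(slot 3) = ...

reason(slot 3) = RD_PORT

[0] ALU needs rd=2 wr=1: ok; after: ALU=0 MUL=1 MEM=1 BR=1, R=2, W=1
[1] MUL needs rd=2 wr=1: ok; after: ALU=0 MUL=0 MEM=1 BR=1, R=0, W=0
[2] ALU needs rd=2 wr=1: FU; after: ALU=0 MUL=0 MEM=1 BR=1, R=0, W=0
[3] MEM needs rd=2 wr=0: RD_PORT; after: ALU=0 MUL=0 MEM=1 BR=1, R=0, W=0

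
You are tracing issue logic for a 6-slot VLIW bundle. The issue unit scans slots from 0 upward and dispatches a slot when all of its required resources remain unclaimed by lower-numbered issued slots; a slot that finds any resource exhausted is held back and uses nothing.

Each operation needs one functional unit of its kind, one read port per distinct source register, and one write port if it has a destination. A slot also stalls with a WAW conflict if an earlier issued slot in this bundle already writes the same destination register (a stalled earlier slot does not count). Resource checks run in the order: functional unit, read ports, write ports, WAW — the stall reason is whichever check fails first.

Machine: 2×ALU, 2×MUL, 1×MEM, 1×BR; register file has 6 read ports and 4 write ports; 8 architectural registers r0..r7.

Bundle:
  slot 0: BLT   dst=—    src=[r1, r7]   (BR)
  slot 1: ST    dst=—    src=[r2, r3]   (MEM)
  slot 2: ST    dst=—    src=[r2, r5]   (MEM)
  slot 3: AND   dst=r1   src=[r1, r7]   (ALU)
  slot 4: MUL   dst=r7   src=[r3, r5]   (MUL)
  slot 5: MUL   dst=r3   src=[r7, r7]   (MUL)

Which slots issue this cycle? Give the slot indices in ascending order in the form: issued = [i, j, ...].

#0 BR src=r1,r7 dispatched  <A:2 Mu:2 Ld:1 B:0 rd:4 wr:4>
#1 MEM src=r2,r3 dispatched  <A:2 Mu:2 Ld:0 B:0 rd:2 wr:4>
#2 MEM src=r2,r5 held:FU  <A:2 Mu:2 Ld:0 B:0 rd:2 wr:4>
#3 ALU src=r1,r7 dispatched  <A:1 Mu:2 Ld:0 B:0 rd:0 wr:3>
#4 MUL src=r3,r5 held:RD_PORT  <A:1 Mu:2 Ld:0 B:0 rd:0 wr:3>
#5 MUL src=r7,r7 held:RD_PORT  <A:1 Mu:2 Ld:0 B:0 rd:0 wr:3>

issued = [0, 1, 3]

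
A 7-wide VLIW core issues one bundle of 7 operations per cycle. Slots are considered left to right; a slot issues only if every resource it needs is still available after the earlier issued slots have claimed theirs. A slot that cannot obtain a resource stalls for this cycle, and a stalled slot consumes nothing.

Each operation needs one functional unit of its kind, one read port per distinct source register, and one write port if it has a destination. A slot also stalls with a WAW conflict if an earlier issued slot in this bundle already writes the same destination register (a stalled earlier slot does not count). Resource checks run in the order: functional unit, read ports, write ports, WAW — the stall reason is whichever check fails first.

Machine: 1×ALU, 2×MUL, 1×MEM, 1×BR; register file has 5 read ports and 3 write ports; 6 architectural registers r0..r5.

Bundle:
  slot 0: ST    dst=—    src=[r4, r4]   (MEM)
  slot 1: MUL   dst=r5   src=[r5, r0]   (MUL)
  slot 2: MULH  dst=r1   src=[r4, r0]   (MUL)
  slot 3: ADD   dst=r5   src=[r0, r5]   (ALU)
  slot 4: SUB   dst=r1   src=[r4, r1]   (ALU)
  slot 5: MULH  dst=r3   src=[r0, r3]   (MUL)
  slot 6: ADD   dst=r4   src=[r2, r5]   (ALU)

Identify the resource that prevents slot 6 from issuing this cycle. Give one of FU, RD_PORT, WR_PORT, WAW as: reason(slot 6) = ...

reason(slot 6) = RD_PORT

#0 MEM src=r4,r4 dispatched  <A:1 Mu:2 Ld:0 B:1 rd:4 wr:3>
#1 MUL src=r5,r0 dispatched  <A:1 Mu:1 Ld:0 B:1 rd:2 wr:2>
#2 MUL src=r4,r0 dispatched  <A:1 Mu:0 Ld:0 B:1 rd:0 wr:1>
#3 ALU src=r0,r5 held:RD_PORT  <A:1 Mu:0 Ld:0 B:1 rd:0 wr:1>
#4 ALU src=r4,r1 held:RD_PORT  <A:1 Mu:0 Ld:0 B:1 rd:0 wr:1>
#5 MUL src=r0,r3 held:FU  <A:1 Mu:0 Ld:0 B:1 rd:0 wr:1>
#6 ALU src=r2,r5 held:RD_PORT  <A:1 Mu:0 Ld:0 B:1 rd:0 wr:1>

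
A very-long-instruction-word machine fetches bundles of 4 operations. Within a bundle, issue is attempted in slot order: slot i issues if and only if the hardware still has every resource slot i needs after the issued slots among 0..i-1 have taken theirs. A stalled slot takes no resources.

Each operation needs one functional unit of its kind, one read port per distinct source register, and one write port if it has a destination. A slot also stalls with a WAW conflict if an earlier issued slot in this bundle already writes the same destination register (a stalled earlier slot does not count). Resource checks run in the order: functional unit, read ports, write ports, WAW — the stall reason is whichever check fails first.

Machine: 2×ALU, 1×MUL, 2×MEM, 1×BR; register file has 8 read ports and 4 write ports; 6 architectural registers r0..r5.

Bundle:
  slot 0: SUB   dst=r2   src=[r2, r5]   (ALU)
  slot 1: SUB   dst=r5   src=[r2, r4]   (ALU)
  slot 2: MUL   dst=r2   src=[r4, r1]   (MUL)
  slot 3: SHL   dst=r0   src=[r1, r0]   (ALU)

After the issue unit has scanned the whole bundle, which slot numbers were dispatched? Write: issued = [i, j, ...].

issued = [0, 1]

[0] ALU needs rd=2 wr=1: ok; after: ALU=1 MUL=1 MEM=2 BR=1, R=6, W=3
[1] ALU needs rd=2 wr=1: ok; after: ALU=0 MUL=1 MEM=2 BR=1, R=4, W=2
[2] MUL needs rd=2 wr=1: WAW; after: ALU=0 MUL=1 MEM=2 BR=1, R=4, W=2
[3] ALU needs rd=2 wr=1: FU; after: ALU=0 MUL=1 MEM=2 BR=1, R=4, W=2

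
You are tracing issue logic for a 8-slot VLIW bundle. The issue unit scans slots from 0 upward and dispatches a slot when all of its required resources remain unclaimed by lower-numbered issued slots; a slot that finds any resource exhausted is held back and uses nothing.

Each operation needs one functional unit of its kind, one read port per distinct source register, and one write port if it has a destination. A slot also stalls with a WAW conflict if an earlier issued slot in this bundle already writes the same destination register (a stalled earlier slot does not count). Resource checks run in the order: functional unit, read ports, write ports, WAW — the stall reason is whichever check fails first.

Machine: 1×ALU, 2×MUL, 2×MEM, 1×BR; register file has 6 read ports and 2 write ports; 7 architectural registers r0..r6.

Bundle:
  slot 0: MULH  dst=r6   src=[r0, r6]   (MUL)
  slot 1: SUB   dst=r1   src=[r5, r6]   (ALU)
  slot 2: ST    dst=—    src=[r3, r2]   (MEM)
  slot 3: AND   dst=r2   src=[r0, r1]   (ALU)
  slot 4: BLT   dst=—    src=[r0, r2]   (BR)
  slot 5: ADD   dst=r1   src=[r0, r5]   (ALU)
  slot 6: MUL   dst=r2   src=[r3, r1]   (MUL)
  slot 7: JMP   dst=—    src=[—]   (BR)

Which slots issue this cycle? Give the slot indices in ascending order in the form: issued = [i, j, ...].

[0] MUL needs rd=2 wr=1: ok; after: ALU=1 MUL=1 MEM=2 BR=1, R=4, W=1
[1] ALU needs rd=2 wr=1: ok; after: ALU=0 MUL=1 MEM=2 BR=1, R=2, W=0
[2] MEM needs rd=2 wr=0: ok; after: ALU=0 MUL=1 MEM=1 BR=1, R=0, W=0
[3] ALU needs rd=2 wr=1: FU; after: ALU=0 MUL=1 MEM=1 BR=1, R=0, W=0
[4] BR needs rd=2 wr=0: RD_PORT; after: ALU=0 MUL=1 MEM=1 BR=1, R=0, W=0
[5] ALU needs rd=2 wr=1: FU; after: ALU=0 MUL=1 MEM=1 BR=1, R=0, W=0
[6] MUL needs rd=2 wr=1: RD_PORT; after: ALU=0 MUL=1 MEM=1 BR=1, R=0, W=0
[7] BR needs rd=0 wr=0: ok; after: ALU=0 MUL=1 MEM=1 BR=0, R=0, W=0

issued = [0, 1, 2, 7]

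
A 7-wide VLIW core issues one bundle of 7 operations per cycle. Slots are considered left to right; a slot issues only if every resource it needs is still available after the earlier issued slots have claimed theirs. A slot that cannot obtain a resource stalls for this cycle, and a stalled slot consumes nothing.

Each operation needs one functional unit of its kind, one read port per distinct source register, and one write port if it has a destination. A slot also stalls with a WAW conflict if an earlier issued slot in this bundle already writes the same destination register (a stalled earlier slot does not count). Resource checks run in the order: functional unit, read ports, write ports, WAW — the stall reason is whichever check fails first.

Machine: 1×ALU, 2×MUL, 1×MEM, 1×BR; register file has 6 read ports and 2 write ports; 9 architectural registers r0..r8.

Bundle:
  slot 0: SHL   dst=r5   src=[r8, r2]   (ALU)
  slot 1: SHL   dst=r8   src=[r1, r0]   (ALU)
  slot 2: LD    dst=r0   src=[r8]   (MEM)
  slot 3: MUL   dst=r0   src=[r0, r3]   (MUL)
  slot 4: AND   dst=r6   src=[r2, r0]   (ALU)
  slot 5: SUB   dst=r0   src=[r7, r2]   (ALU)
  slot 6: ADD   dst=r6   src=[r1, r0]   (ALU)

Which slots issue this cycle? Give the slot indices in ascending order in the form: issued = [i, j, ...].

issued = [0, 2]

(0) want 1×ALU +2rd +1wr — yes → AL0|MU2|ME1|BR1|rd4|wr1
(1) want 1×ALU +2rd +1wr — FU → AL0|MU2|ME1|BR1|rd4|wr1
(2) want 1×MEM +1rd +1wr — yes → AL0|MU2|ME0|BR1|rd3|wr0
(3) want 1×MUL +2rd +1wr — WR_PORT → AL0|MU2|ME0|BR1|rd3|wr0
(4) want 1×ALU +2rd +1wr — FU → AL0|MU2|ME0|BR1|rd3|wr0
(5) want 1×ALU +2rd +1wr — FU → AL0|MU2|ME0|BR1|rd3|wr0
(6) want 1×ALU +2rd +1wr — FU → AL0|MU2|ME0|BR1|rd3|wr0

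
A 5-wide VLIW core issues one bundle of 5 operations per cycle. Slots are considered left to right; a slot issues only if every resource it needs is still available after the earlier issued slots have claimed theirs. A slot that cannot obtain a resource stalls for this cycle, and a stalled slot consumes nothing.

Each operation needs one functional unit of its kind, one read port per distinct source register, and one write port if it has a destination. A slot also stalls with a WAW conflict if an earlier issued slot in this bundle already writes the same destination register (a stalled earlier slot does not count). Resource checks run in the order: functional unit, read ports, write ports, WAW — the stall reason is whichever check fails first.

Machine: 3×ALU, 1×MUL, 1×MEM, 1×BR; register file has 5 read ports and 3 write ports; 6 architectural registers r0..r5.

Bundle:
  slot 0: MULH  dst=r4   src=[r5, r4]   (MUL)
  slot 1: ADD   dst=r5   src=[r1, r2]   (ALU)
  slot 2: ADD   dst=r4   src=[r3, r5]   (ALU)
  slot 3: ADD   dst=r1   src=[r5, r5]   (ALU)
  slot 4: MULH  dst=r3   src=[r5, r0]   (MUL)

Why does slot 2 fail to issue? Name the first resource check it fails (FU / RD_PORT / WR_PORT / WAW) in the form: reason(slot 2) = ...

[0] MUL needs rd=2 wr=1: ok; after: ALU=3 MUL=0 MEM=1 BR=1, R=3, W=2
[1] ALU needs rd=2 wr=1: ok; after: ALU=2 MUL=0 MEM=1 BR=1, R=1, W=1
[2] ALU needs rd=2 wr=1: RD_PORT; after: ALU=2 MUL=0 MEM=1 BR=1, R=1, W=1
[3] ALU needs rd=1 wr=1: ok; after: ALU=1 MUL=0 MEM=1 BR=1, R=0, W=0
[4] MUL needs rd=2 wr=1: FU; after: ALU=1 MUL=0 MEM=1 BR=1, R=0, W=0

reason(slot 2) = RD_PORT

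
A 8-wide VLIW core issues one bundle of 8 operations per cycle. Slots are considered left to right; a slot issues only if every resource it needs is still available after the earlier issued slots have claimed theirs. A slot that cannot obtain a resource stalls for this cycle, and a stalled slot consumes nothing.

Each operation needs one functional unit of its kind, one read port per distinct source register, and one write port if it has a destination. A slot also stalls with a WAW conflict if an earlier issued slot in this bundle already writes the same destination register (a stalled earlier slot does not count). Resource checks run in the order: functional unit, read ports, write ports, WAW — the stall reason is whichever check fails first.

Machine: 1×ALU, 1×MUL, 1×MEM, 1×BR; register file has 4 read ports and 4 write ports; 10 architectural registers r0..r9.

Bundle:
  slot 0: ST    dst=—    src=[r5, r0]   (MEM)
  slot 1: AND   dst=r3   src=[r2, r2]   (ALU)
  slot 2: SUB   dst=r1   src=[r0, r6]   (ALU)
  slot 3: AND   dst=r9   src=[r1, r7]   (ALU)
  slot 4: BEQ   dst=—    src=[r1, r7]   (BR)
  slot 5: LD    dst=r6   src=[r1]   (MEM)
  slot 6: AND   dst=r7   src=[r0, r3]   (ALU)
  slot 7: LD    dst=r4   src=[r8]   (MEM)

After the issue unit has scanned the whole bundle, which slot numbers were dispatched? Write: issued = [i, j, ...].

issued = [0, 1]

[0] MEM needs rd=2 wr=0: ok; after: ALU=1 MUL=1 MEM=0 BR=1, R=2, W=4
[1] ALU needs rd=1 wr=1: ok; after: ALU=0 MUL=1 MEM=0 BR=1, R=1, W=3
[2] ALU needs rd=2 wr=1: FU; after: ALU=0 MUL=1 MEM=0 BR=1, R=1, W=3
[3] ALU needs rd=2 wr=1: FU; after: ALU=0 MUL=1 MEM=0 BR=1, R=1, W=3
[4] BR needs rd=2 wr=0: RD_PORT; after: ALU=0 MUL=1 MEM=0 BR=1, R=1, W=3
[5] MEM needs rd=1 wr=1: FU; after: ALU=0 MUL=1 MEM=0 BR=1, R=1, W=3
[6] ALU needs rd=2 wr=1: FU; after: ALU=0 MUL=1 MEM=0 BR=1, R=1, W=3
[7] MEM needs rd=1 wr=1: FU; after: ALU=0 MUL=1 MEM=0 BR=1, R=1, W=3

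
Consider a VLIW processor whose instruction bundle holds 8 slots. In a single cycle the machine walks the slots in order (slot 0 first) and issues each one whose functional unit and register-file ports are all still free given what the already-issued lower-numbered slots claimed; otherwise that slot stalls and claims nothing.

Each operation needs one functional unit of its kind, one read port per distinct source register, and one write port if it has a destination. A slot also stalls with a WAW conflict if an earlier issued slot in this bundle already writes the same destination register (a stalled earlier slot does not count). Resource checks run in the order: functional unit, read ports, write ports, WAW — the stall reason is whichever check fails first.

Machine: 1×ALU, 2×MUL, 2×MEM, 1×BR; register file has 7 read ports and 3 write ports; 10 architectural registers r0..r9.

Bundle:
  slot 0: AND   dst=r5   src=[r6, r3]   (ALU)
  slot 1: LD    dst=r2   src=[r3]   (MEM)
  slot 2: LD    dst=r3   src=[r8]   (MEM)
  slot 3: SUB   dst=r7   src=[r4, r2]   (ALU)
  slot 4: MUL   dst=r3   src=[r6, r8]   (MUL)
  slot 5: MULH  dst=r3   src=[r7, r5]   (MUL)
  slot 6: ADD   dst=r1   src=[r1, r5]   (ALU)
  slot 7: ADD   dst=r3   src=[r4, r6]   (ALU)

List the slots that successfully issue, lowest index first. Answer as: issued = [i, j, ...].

#0 ALU src=r6,r3 dispatched  <A:0 Mu:2 Ld:2 B:1 rd:5 wr:2>
#1 MEM src=r3 dispatched  <A:0 Mu:2 Ld:1 B:1 rd:4 wr:1>
#2 MEM src=r8 dispatched  <A:0 Mu:2 Ld:0 B:1 rd:3 wr:0>
#3 ALU src=r4,r2 held:FU  <A:0 Mu:2 Ld:0 B:1 rd:3 wr:0>
#4 MUL src=r6,r8 held:WR_PORT  <A:0 Mu:2 Ld:0 B:1 rd:3 wr:0>
#5 MUL src=r7,r5 held:WR_PORT  <A:0 Mu:2 Ld:0 B:1 rd:3 wr:0>
#6 ALU src=r1,r5 held:FU  <A:0 Mu:2 Ld:0 B:1 rd:3 wr:0>
#7 ALU src=r4,r6 held:FU  <A:0 Mu:2 Ld:0 B:1 rd:3 wr:0>

issued = [0, 1, 2]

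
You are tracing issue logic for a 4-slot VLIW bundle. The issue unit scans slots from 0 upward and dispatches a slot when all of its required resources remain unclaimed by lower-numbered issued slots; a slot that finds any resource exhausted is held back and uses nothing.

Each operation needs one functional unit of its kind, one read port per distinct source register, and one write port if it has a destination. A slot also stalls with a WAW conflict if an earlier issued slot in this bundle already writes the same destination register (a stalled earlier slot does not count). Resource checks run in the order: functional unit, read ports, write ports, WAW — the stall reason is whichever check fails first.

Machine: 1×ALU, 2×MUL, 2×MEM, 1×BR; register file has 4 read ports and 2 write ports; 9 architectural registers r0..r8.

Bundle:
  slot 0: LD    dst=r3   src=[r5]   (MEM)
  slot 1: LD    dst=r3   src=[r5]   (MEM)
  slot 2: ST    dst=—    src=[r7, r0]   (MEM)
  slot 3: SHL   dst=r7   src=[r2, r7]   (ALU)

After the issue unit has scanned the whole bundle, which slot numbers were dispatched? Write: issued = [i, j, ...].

[0] MEM needs rd=1 wr=1: ok; after: ALU=1 MUL=2 MEM=1 BR=1, R=3, W=1
[1] MEM needs rd=1 wr=1: WAW; after: ALU=1 MUL=2 MEM=1 BR=1, R=3, W=1
[2] MEM needs rd=2 wr=0: ok; after: ALU=1 MUL=2 MEM=0 BR=1, R=1, W=1
[3] ALU needs rd=2 wr=1: RD_PORT; after: ALU=1 MUL=2 MEM=0 BR=1, R=1, W=1

issued = [0, 2]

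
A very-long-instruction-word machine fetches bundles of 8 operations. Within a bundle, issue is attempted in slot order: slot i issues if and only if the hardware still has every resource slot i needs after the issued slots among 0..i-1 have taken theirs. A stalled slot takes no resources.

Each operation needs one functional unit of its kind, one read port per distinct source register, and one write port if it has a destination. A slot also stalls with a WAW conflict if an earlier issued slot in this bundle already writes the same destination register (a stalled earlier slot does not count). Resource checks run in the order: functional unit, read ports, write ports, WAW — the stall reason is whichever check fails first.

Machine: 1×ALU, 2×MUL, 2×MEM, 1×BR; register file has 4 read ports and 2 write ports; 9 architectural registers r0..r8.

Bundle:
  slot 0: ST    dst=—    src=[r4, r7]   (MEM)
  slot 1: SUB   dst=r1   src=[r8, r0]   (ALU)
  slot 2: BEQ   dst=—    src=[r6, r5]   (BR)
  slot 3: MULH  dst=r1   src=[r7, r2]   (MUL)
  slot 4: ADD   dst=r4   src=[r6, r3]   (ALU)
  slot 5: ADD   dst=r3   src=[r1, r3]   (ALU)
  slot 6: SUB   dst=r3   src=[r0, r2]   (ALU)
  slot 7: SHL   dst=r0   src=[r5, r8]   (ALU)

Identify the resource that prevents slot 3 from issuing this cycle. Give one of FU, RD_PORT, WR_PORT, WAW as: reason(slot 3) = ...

reason(slot 3) = RD_PORT

slot 0 (MEM): ISSUE — free A1,Mu2,Ld1,B1 rp2 wp2
slot 1 (ALU): ISSUE — free A0,Mu2,Ld1,B1 rp0 wp1
slot 2 (BR): stall RD_PORT — free A0,Mu2,Ld1,B1 rp0 wp1
slot 3 (MUL): stall RD_PORT — free A0,Mu2,Ld1,B1 rp0 wp1
slot 4 (ALU): stall FU — free A0,Mu2,Ld1,B1 rp0 wp1
slot 5 (ALU): stall FU — free A0,Mu2,Ld1,B1 rp0 wp1
slot 6 (ALU): stall FU — free A0,Mu2,Ld1,B1 rp0 wp1
slot 7 (ALU): stall FU — free A0,Mu2,Ld1,B1 rp0 wp1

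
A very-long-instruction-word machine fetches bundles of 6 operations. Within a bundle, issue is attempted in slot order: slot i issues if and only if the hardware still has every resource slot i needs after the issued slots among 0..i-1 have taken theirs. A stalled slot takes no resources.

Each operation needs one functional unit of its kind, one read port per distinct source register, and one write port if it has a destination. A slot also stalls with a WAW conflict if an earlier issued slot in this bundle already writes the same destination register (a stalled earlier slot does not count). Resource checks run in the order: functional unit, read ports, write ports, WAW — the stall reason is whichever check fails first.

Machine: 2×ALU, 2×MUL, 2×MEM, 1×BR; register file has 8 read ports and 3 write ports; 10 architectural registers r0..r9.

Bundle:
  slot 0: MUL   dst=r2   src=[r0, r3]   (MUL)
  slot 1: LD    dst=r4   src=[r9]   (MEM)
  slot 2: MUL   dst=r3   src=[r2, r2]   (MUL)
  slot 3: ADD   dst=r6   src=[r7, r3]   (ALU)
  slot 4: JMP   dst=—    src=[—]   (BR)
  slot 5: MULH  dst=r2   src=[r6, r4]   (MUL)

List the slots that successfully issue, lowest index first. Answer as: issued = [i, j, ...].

issued = [0, 1, 2, 4]

(0) want 1×MUL +2rd +1wr — yes → AL2|MU1|ME2|BR1|rd6|wr2
(1) want 1×MEM +1rd +1wr — yes → AL2|MU1|ME1|BR1|rd5|wr1
(2) want 1×MUL +1rd +1wr — yes → AL2|MU0|ME1|BR1|rd4|wr0
(3) want 1×ALU +2rd +1wr — WR_PORT → AL2|MU0|ME1|BR1|rd4|wr0
(4) want 1×BR +0rd +0wr — yes → AL2|MU0|ME1|BR0|rd4|wr0
(5) want 1×MUL +2rd +1wr — FU → AL2|MU0|ME1|BR0|rd4|wr0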